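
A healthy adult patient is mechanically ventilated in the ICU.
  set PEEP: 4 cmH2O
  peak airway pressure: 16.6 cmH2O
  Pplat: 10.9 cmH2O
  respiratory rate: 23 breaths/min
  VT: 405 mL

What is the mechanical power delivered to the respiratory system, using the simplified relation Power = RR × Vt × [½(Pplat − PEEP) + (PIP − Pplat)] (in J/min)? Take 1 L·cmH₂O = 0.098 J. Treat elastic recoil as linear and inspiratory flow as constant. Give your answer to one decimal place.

Per-breath work = Vt × [½(Pplat−PEEP) + (PIP−Pplat)] = 0.405 × [0.5×6.9 + 5.7] = 0.405 × 9.15 = 3.706 L·cmH2O.
Power = 23 × 3.706 = 85.238 L·cmH2O/min.
× 0.098 J/(L·cmH2O) → 8.353 J/min.

8.4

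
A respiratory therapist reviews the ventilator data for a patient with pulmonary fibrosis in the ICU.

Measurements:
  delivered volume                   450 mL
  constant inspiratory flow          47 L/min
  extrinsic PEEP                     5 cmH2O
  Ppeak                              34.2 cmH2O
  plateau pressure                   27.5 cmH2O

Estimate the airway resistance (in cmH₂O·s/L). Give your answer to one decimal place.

8.6

Flow: 47 L/min ÷ 60 = 0.7833 L/s.
Raw = (PIP − Pplat) / flow = (34.2 − 27.5) / 0.7833 = 6.7 / 0.7833 = 8.554 cmH2O·s/L.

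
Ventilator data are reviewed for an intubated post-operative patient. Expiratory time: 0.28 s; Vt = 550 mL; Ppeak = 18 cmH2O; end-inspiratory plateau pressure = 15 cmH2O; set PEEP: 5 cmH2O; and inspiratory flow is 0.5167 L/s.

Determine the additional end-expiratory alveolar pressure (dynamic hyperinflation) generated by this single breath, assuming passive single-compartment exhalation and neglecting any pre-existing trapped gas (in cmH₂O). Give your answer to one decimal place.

R = (PIP − Pplat)/V̇ = (18 − 15) / 0.5167 = 3.0/0.5167 = 5.806 cmH2O·s/L.
C = Vt/(Pplat − PEEP) = 550.0 / (15 − 5) = 550.0/10.0 = 55.0 mL/cmH2O.
τ = R × C = 5.806 × 0.055 L/cmH2O = 0.3193 s.
Fraction remaining = e^(−Te/τ) = e^(−0.28/0.3193) = 0.4161; trapped volume = 550.0 × 0.4161 = 228.86 mL.
Additional alveolar pressure from trapping ≈ V_trapped / C = 228.86 / 55.0 = 4.161 cmH2O.

4.2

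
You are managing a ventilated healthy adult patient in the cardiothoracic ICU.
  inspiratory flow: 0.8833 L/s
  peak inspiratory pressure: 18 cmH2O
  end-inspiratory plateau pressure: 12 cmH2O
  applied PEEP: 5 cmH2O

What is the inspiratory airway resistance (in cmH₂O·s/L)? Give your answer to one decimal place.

6.8

Raw = (PIP − Pplat) / flow = (18 − 12) / 0.8833 = 6.0 / 0.8833 = 6.793 cmH2O·s/L.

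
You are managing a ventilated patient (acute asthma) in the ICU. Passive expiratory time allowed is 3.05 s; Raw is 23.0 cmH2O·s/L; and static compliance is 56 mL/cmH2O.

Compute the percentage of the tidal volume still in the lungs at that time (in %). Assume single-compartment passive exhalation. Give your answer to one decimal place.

τ = R × C = 23.0 × 56 mL/cmH2O = 23.0 × 0.056 L/cmH2O = 1.288 s.
Passive exhalation: V(t)/V₀ = e^(−t/τ) = e^(−3.05/1.288) = 0.09367.
Fraction remaining = 0.09367 → 9.367%.

9.4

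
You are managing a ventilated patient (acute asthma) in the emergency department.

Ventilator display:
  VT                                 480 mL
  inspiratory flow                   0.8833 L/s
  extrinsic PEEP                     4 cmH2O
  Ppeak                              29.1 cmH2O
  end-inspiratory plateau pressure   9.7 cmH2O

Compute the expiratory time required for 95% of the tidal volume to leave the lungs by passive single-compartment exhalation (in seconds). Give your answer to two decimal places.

5.54

R = (PIP − Pplat)/V̇ = (29.1 − 9.7) / 0.8833 = 19.4/0.8833 = 21.963 cmH2O·s/L.
C = Vt/(Pplat − PEEP) = 480.0 / (9.7 − 4) = 480.0/5.7 = 84.211 mL/cmH2O.
τ = R × C = 21.963 × 0.08421 L/cmH2O = 1.85 s.
t = −τ·ln(1 − 0.95) = −1.85·ln(0.05) = 5.542 s.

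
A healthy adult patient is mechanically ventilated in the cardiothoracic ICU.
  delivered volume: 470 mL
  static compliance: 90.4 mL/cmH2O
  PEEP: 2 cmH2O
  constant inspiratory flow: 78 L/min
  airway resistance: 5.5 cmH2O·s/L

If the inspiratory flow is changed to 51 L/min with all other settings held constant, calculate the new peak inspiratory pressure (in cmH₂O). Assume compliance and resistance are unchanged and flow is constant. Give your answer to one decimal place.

Flow: 78 L/min ÷ 60 = 1.3 L/s.
New flow: 51 L/min ÷ 60 = 0.85 L/s.
PIP = Vt/C + R·V̇ + PEEP (constant-flow equation of motion).
Only the resistive term changes: ΔPIP = R × ΔV̇ = 5.5 × (0.85 − 1.3) = 5.5 × -0.45 = -2.475 cmH2O.
Original PIP = 470/90.4 + 5.5×1.3 + 2 = 14.349 cmH2O; new PIP = 14.349 + (-2.475) = 11.874 cmH2O.

11.9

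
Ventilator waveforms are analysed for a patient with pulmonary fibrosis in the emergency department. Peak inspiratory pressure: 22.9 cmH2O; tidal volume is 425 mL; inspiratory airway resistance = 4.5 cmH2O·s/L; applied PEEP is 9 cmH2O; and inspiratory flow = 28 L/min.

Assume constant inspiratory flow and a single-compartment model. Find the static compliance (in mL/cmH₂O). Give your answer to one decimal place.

36.0

Flow: 28 L/min ÷ 60 = 0.4667 L/s.
Equation of motion (constant flow): PIP = Vt/C + R·V̇ + PEEP.
Vt/C = PIP − R·V̇ − PEEP = 22.9 − 4.5×0.4667 − 9 = 22.9 − 2.1 − 9 = 11.8 cmH2O.
C = Vt / 11.8 = 425 / 11.8 = 36.017 mL/cmH2O.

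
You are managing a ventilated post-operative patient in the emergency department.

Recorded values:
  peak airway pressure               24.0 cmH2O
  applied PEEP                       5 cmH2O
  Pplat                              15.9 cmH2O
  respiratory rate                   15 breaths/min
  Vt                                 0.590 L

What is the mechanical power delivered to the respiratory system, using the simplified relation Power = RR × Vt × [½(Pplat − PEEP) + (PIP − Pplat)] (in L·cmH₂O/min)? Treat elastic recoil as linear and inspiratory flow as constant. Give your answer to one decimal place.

119.9

Per-breath work = Vt × [½(Pplat−PEEP) + (PIP−Pplat)] = 0.590 × [0.5×10.9 + 8.1] = 0.590 × 13.55 = 7.995 L·cmH2O.
Power = 15 × 7.995 = 119.93 L·cmH2O/min.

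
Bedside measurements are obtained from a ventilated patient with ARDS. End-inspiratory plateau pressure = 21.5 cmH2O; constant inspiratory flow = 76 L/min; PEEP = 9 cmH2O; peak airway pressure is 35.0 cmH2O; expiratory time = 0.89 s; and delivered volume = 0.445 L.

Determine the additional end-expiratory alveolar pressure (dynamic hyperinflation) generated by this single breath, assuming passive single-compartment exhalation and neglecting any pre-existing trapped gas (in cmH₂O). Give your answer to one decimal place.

1.2

Flow: 76 L/min ÷ 60 = 1.2667 L/s.
R = (PIP − Pplat)/V̇ = (35.0 − 21.5) / 1.2667 = 13.5/1.2667 = 10.658 cmH2O·s/L.
C = Vt/(Pplat − PEEP) = 445.0 / (21.5 − 9) = 445.0/12.5 = 35.6 mL/cmH2O.
τ = R × C = 10.658 × 0.0356 L/cmH2O = 0.3794 s.
Fraction remaining = e^(−Te/τ) = e^(−0.89/0.3794) = 0.09577; trapped volume = 445.0 × 0.09577 = 42.618 mL.
Additional alveolar pressure from trapping ≈ V_trapped / C = 42.618 / 35.6 = 1.197 cmH2O.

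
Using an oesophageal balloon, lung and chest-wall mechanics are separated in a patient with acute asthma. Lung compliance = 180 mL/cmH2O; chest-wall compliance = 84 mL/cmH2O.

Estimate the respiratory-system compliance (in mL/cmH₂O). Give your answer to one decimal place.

57.3

Lung and chest wall are elastances in series: 1/Crs = 1/CL + 1/Ccw.
1/Crs = 1/180 + 1/84 = 0.01746.
Crs = 57.274 mL/cmH2O.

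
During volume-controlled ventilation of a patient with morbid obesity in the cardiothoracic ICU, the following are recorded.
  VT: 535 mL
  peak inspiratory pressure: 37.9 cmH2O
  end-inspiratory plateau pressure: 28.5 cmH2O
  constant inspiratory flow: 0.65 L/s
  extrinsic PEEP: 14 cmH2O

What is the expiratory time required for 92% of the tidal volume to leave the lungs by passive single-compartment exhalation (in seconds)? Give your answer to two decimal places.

1.35

R = (PIP − Pplat)/V̇ = (37.9 − 28.5) / 0.65 = 9.4/0.65 = 14.462 cmH2O·s/L.
C = Vt/(Pplat − PEEP) = 535.0 / (28.5 − 14) = 535.0/14.5 = 36.897 mL/cmH2O.
τ = R × C = 14.462 × 0.0369 L/cmH2O = 0.5336 s.
t = −τ·ln(1 − 0.92) = −0.5336·ln(0.08) = 1.348 s.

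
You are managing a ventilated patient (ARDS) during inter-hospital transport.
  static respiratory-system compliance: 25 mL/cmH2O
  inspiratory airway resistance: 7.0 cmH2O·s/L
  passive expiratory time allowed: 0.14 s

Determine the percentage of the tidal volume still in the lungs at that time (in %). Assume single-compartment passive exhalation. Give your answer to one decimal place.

44.9

τ = R × C = 7.0 × 25 mL/cmH2O = 7.0 × 0.025 L/cmH2O = 0.175 s.
Passive exhalation: V(t)/V₀ = e^(−t/τ) = e^(−0.14/0.175) = 0.4493.
Fraction remaining = 0.4493 → 44.93%.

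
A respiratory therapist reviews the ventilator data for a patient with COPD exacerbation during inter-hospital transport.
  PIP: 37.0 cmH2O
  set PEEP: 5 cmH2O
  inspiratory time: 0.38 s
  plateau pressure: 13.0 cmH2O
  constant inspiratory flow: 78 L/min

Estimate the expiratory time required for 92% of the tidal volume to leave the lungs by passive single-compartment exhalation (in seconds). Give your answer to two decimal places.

2.88

Flow: 78 L/min ÷ 60 = 1.3 L/s.
Vt = flow × Ti = 1.3 L/s × 0.38 s × 1000 mL/L = 494.0 mL.
R = (PIP − Pplat)/V̇ = (37.0 − 13.0) / 1.3 = 24.0/1.3 = 18.462 cmH2O·s/L.
C = Vt/(Pplat − PEEP) = 494.0 / (13.0 − 5) = 494.0/8.0 = 61.75 mL/cmH2O.
τ = R × C = 18.462 × 0.06175 L/cmH2O = 1.14 s.
t = −τ·ln(1 − 0.92) = −1.14·ln(0.08) = 2.879 s.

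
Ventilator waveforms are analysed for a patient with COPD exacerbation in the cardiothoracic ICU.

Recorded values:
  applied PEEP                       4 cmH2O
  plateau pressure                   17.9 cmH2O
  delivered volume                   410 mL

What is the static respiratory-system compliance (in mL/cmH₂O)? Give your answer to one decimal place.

29.5

Cstat = Vt / (Pplat − PEEP) = 410 / (17.9 − 4) = 410 / 13.9 = 29.496 mL/cmH2O.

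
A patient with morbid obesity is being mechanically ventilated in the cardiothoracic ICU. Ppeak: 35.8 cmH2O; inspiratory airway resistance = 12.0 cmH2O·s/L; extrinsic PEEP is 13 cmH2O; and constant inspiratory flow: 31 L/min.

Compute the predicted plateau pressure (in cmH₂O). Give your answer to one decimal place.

29.6

Flow: 31 L/min ÷ 60 = 0.5167 L/s.
Pplat = PIP − Raw × flow = 35.8 − 12.0 × 0.5167 = 35.8 − 6.2 = 29.6 cmH2O.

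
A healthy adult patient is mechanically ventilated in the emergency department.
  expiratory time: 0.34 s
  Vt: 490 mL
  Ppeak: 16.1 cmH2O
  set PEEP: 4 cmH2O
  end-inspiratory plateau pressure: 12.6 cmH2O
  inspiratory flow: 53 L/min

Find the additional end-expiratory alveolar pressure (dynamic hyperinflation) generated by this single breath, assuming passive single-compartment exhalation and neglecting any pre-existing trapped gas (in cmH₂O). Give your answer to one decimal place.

Flow: 53 L/min ÷ 60 = 0.8833 L/s.
R = (PIP − Pplat)/V̇ = (16.1 − 12.6) / 0.8833 = 3.5/0.8833 = 3.962 cmH2O·s/L.
C = Vt/(Pplat − PEEP) = 490.0 / (12.6 − 4) = 490.0/8.6 = 56.977 mL/cmH2O.
τ = R × C = 3.962 × 0.05698 L/cmH2O = 0.2258 s.
Fraction remaining = e^(−Te/τ) = e^(−0.34/0.2258) = 0.2218; trapped volume = 490.0 × 0.2218 = 108.68 mL.
Additional alveolar pressure from trapping ≈ V_trapped / C = 108.68 / 56.977 = 1.907 cmH2O.

1.9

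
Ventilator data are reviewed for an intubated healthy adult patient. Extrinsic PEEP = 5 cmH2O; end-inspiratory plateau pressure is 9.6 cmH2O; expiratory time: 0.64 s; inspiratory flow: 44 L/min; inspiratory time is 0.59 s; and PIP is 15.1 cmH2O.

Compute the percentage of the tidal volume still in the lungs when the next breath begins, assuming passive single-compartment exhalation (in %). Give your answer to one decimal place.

Flow: 44 L/min ÷ 60 = 0.7333 L/s.
Vt = flow × Ti = 0.7333 L/s × 0.59 s × 1000 mL/L = 432.65 mL.
R = (PIP − Pplat)/V̇ = (15.1 − 9.6) / 0.7333 = 5.5/0.7333 = 7.5 cmH2O·s/L.
C = Vt/(Pplat − PEEP) = 432.65 / (9.6 − 5) = 432.65/4.6 = 94.054 mL/cmH2O.
τ = R × C = 7.5 × 0.09405 L/cmH2O = 0.7054 s.
Fraction remaining at end-expiration = e^(−Te/τ) = e^(−0.64/0.7054) = 0.4036 → 40.36%.

40.4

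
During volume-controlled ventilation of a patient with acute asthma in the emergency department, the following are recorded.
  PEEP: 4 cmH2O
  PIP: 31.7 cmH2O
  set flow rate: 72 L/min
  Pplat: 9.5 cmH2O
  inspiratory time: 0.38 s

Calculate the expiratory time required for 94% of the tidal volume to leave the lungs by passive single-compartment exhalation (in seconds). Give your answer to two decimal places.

Flow: 72 L/min ÷ 60 = 1.2 L/s.
Vt = flow × Ti = 1.2 L/s × 0.38 s × 1000 mL/L = 456.0 mL.
R = (PIP − Pplat)/V̇ = (31.7 − 9.5) / 1.2 = 22.2/1.2 = 18.5 cmH2O·s/L.
C = Vt/(Pplat − PEEP) = 456.0 / (9.5 − 4) = 456.0/5.5 = 82.909 mL/cmH2O.
τ = R × C = 18.5 × 0.08291 L/cmH2O = 1.534 s.
t = −τ·ln(1 − 0.94) = −1.534·ln(0.06) = 4.316 s.

4.32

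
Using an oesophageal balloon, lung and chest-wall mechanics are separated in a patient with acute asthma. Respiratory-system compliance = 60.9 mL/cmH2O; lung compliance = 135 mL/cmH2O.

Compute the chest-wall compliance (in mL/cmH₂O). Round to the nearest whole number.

111

1/Ccw = 1/Crs − 1/CL.
1/Ccw = 1/60.9 − 1/135 = 0.009013.
Ccw = 110.95 mL/cmH2O.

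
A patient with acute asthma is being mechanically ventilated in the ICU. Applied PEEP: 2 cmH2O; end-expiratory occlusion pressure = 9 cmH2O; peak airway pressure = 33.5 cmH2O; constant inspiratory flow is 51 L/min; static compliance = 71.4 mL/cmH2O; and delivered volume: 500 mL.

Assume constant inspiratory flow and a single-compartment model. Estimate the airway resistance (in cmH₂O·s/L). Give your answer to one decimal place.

20.6

Flow: 51 L/min ÷ 60 = 0.85 L/s.
Total PEEP = 9 cmH2O (set 2 + intrinsic 7); this is the baseline alveolar pressure.
Equation of motion (constant flow): PIP = Vt/C + R·V̇ + PEEP.
R·V̇ = PIP − Vt/C − PEEP = 33.5 − 500/71.4 − 9 = 33.5 − 7.003 − 9 = 17.497 cmH2O.
R = 17.497 / 0.85 = 20.585 cmH2O·s/L.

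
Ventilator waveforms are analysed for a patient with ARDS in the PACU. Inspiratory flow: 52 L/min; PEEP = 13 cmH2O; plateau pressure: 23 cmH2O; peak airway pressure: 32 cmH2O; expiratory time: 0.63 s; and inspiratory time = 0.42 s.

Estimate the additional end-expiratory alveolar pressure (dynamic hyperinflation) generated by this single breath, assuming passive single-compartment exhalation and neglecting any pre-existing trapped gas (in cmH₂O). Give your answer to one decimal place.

1.9

Flow: 52 L/min ÷ 60 = 0.8667 L/s.
Vt = flow × Ti = 0.8667 L/s × 0.42 s × 1000 mL/L = 364.01 mL.
R = (PIP − Pplat)/V̇ = (32 − 23) / 0.8667 = 9.0/0.8667 = 10.384 cmH2O·s/L.
C = Vt/(Pplat − PEEP) = 364.01 / (23 − 13) = 364.01/10.0 = 36.401 mL/cmH2O.
τ = R × C = 10.384 × 0.0364 L/cmH2O = 0.378 s.
Fraction remaining = e^(−Te/τ) = e^(−0.63/0.378) = 0.1889; trapped volume = 364.01 × 0.1889 = 68.761 mL.
Additional alveolar pressure from trapping ≈ V_trapped / C = 68.761 / 36.401 = 1.889 cmH2O.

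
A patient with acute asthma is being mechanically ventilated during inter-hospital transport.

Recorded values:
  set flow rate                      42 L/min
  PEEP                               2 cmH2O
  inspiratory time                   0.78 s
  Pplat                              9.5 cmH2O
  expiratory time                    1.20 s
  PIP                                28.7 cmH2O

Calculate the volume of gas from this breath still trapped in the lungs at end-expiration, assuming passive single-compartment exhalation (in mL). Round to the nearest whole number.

299

Flow: 42 L/min ÷ 60 = 0.7 L/s.
Vt = flow × Ti = 0.7 L/s × 0.78 s × 1000 mL/L = 546.0 mL.
R = (PIP − Pplat)/V̇ = (28.7 − 9.5) / 0.7 = 19.2/0.7 = 27.429 cmH2O·s/L.
C = Vt/(Pplat − PEEP) = 546.0 / (9.5 − 2) = 546.0/7.5 = 72.8 mL/cmH2O.
τ = R × C = 27.429 × 0.0728 L/cmH2O = 1.997 s.
Fraction remaining = e^(−Te/τ) = e^(−1.20/1.997) = 0.5483.
Trapped volume = 546.0 × 0.5483 = 299.37 mL.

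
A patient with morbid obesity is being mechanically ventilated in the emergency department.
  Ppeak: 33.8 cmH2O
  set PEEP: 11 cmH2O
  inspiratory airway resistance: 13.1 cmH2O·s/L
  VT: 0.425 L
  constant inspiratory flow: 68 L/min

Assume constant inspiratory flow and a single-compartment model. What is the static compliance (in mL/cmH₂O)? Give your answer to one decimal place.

53.4

Flow: 68 L/min ÷ 60 = 1.1333 L/s.
Equation of motion (constant flow): PIP = Vt/C + R·V̇ + PEEP.
Vt/C = PIP − R·V̇ − PEEP = 33.8 − 13.1×1.1333 − 11 = 33.8 − 14.846 − 11 = 7.954 cmH2O.
C = Vt / 7.954 = 425 / 7.954 = 53.432 mL/cmH2O.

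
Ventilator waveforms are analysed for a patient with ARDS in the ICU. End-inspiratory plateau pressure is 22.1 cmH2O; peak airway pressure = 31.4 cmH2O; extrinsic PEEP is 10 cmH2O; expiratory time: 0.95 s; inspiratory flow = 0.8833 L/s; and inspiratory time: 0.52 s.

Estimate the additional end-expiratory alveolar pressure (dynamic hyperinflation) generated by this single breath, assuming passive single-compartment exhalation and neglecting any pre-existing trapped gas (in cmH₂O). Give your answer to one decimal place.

Vt = flow × Ti = 0.8833 L/s × 0.52 s × 1000 mL/L = 459.32 mL.
R = (PIP − Pplat)/V̇ = (31.4 − 22.1) / 0.8833 = 9.3/0.8833 = 10.529 cmH2O·s/L.
C = Vt/(Pplat − PEEP) = 459.32 / (22.1 − 10) = 459.32/12.1 = 37.96 mL/cmH2O.
τ = R × C = 10.529 × 0.03796 L/cmH2O = 0.3997 s.
Fraction remaining = e^(−Te/τ) = e^(−0.95/0.3997) = 0.09285; trapped volume = 459.32 × 0.09285 = 42.648 mL.
Additional alveolar pressure from trapping ≈ V_trapped / C = 42.648 / 37.96 = 1.123 cmH2O.

1.1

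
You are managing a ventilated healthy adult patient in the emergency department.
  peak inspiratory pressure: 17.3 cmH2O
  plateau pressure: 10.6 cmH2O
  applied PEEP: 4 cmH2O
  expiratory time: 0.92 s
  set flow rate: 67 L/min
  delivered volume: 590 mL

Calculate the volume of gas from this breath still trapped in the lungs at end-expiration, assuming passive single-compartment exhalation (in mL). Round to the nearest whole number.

Flow: 67 L/min ÷ 60 = 1.1167 L/s.
R = (PIP − Pplat)/V̇ = (17.3 − 10.6) / 1.1167 = 6.7/1.1167 = 6.0 cmH2O·s/L.
C = Vt/(Pplat − PEEP) = 590.0 / (10.6 − 4) = 590.0/6.6 = 89.394 mL/cmH2O.
τ = R × C = 6.0 × 0.08939 L/cmH2O = 0.5363 s.
Fraction remaining = e^(−Te/τ) = e^(−0.92/0.5363) = 0.1799.
Trapped volume = 590.0 × 0.1799 = 106.14 mL.

106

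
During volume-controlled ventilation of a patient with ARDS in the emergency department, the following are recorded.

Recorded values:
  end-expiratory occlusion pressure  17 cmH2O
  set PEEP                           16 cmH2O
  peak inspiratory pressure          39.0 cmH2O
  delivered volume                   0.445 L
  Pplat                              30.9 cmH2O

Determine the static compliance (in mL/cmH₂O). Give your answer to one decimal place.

32.0

End-expiratory occlusion gives total PEEP = 17 cmH2O (intrinsic PEEP = 17 − 16 = 1). Use total PEEP for the elastic gradient.
Cstat = Vt / (Pplat − PEEPtotal) = 445 / (30.9 − 17) = 445 / 13.9 = 32.014 mL/cmH2O.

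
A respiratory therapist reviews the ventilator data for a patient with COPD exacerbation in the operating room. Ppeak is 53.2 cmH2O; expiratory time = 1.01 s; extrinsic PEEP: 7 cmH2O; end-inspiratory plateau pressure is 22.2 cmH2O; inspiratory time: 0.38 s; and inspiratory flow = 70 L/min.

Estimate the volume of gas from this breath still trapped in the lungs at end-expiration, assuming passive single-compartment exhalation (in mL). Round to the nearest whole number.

Flow: 70 L/min ÷ 60 = 1.1667 L/s.
Vt = flow × Ti = 1.1667 L/s × 0.38 s × 1000 mL/L = 443.35 mL.
R = (PIP − Pplat)/V̇ = (53.2 − 22.2) / 1.1667 = 31.0/1.1667 = 26.571 cmH2O·s/L.
C = Vt/(Pplat − PEEP) = 443.35 / (22.2 − 7) = 443.35/15.2 = 29.168 mL/cmH2O.
τ = R × C = 26.571 × 0.02917 L/cmH2O = 0.7751 s.
Fraction remaining = e^(−Te/τ) = e^(−1.01/0.7751) = 0.2717.
Trapped volume = 443.35 × 0.2717 = 120.46 mL.

120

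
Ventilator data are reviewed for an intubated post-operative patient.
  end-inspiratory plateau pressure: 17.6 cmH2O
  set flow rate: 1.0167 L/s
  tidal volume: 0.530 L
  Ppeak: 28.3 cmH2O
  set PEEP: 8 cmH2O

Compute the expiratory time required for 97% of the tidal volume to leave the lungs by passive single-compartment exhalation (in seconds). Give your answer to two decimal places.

R = (PIP − Pplat)/V̇ = (28.3 − 17.6) / 1.0167 = 10.7/1.0167 = 10.524 cmH2O·s/L.
C = Vt/(Pplat − PEEP) = 530.0 / (17.6 − 8) = 530.0/9.6 = 55.208 mL/cmH2O.
τ = R × C = 10.524 × 0.05521 L/cmH2O = 0.581 s.
t = −τ·ln(1 − 0.97) = −0.581·ln(0.03) = 2.037 s.

2.04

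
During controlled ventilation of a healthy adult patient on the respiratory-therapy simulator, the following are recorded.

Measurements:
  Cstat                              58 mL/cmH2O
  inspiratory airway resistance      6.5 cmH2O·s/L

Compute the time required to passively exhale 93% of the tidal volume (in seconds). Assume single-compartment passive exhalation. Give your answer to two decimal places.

τ = R × C = 6.5 × 58 mL/cmH2O = 6.5 × 0.058 L/cmH2O = 0.377 s.
Exhaled fraction f = 1 − e^(−t/τ) → t = −τ·ln(1 − f) = −0.377·ln(0.07) = 1.003 s.

1.00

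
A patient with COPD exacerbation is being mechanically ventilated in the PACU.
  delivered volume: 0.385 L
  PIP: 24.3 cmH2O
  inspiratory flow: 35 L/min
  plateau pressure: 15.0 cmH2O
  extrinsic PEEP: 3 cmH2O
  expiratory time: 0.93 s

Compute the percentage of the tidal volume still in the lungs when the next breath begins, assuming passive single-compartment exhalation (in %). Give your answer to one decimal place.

Flow: 35 L/min ÷ 60 = 0.5833 L/s.
R = (PIP − Pplat)/V̇ = (24.3 − 15.0) / 0.5833 = 9.3/0.5833 = 15.944 cmH2O·s/L.
C = Vt/(Pplat − PEEP) = 385.0 / (15.0 − 3) = 385.0/12.0 = 32.083 mL/cmH2O.
τ = R × C = 15.944 × 0.03208 L/cmH2O = 0.5115 s.
Fraction remaining at end-expiration = e^(−Te/τ) = e^(−0.93/0.5115) = 0.1623 → 16.23%.

16.2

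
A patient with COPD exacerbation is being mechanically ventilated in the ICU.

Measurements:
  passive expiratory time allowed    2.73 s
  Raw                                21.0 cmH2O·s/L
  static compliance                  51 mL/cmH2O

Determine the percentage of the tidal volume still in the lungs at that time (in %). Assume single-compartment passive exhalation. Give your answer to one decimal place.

τ = R × C = 21.0 × 51 mL/cmH2O = 21.0 × 0.051 L/cmH2O = 1.071 s.
Passive exhalation: V(t)/V₀ = e^(−t/τ) = e^(−2.73/1.071) = 0.07816.
Fraction remaining = 0.07816 → 7.816%.

7.8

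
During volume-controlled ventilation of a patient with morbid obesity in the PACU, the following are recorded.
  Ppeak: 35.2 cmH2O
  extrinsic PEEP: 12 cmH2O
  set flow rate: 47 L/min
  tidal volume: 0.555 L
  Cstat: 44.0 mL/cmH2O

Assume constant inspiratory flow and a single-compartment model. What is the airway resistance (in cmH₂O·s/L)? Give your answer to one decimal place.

Flow: 47 L/min ÷ 60 = 0.7833 L/s.
Equation of motion (constant flow): PIP = Vt/C + R·V̇ + PEEP.
R·V̇ = PIP − Vt/C − PEEP = 35.2 − 555/44.0 − 12 = 35.2 − 12.614 − 12 = 10.586 cmH2O.
R = 10.586 / 0.7833 = 13.515 cmH2O·s/L.

13.5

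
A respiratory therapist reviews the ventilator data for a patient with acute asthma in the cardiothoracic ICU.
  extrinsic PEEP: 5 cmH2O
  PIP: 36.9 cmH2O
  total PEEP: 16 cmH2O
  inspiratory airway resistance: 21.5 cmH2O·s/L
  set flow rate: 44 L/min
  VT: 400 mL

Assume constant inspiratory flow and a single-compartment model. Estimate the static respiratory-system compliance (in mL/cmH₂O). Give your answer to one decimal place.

Flow: 44 L/min ÷ 60 = 0.7333 L/s.
Total PEEP = 16 cmH2O (set 5 + intrinsic 11); this is the baseline alveolar pressure.
Equation of motion (constant flow): PIP = Vt/C + R·V̇ + PEEP.
Vt/C = PIP − R·V̇ − PEEP = 36.9 − 21.5×0.7333 − 16 = 36.9 − 15.766 − 16 = 5.134 cmH2O.
C = Vt / 5.134 = 400 / 5.134 = 77.912 mL/cmH2O.

77.9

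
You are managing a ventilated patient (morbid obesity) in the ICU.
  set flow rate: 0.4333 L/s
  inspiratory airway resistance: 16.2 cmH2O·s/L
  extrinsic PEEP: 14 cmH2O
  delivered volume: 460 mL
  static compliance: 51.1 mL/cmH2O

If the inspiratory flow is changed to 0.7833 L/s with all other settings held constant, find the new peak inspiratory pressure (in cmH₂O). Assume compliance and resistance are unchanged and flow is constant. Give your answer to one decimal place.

PIP = Vt/C + R·V̇ + PEEP (constant-flow equation of motion).
Only the resistive term changes: ΔPIP = R × ΔV̇ = 16.2 × (0.7833 − 0.4333) = 16.2 × 0.35 = 5.67 cmH2O.
Original PIP = 460/51.1 + 16.2×0.4333 + 14 = 30.021 cmH2O; new PIP = 30.021 + (5.67) = 35.691 cmH2O.

35.7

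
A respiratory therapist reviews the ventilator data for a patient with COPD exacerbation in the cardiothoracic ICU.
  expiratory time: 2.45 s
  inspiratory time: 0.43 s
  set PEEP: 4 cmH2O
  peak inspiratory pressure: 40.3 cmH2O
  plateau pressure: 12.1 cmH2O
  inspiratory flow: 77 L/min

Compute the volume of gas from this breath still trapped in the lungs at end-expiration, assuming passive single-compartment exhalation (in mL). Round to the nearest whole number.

Flow: 77 L/min ÷ 60 = 1.2833 L/s.
Vt = flow × Ti = 1.2833 L/s × 0.43 s × 1000 mL/L = 551.82 mL.
R = (PIP − Pplat)/V̇ = (40.3 − 12.1) / 1.2833 = 28.2/1.2833 = 21.975 cmH2O·s/L.
C = Vt/(Pplat − PEEP) = 551.82 / (12.1 − 4) = 551.82/8.1 = 68.126 mL/cmH2O.
τ = R × C = 21.975 × 0.06813 L/cmH2O = 1.497 s.
Fraction remaining = e^(−Te/τ) = e^(−2.45/1.497) = 0.1946.
Trapped volume = 551.82 × 0.1946 = 107.38 mL.

107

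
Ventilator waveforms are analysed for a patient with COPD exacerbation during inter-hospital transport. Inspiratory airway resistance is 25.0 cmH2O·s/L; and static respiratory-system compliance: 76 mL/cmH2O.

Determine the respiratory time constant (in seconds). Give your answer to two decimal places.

1.90

τ = R × C = 25.0 × 76 mL/cmH2O = 25.0 × 0.076 L/cmH2O = 1.9 s.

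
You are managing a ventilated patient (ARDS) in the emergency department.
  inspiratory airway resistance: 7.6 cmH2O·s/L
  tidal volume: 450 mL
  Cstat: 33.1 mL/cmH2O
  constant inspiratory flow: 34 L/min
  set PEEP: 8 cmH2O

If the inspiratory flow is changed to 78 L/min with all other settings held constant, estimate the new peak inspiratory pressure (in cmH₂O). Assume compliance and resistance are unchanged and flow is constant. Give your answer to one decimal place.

Flow: 34 L/min ÷ 60 = 0.5667 L/s.
New flow: 78 L/min ÷ 60 = 1.3 L/s.
PIP = Vt/C + R·V̇ + PEEP (constant-flow equation of motion).
Only the resistive term changes: ΔPIP = R × ΔV̇ = 7.6 × (1.3 − 0.5667) = 7.6 × 0.7333 = 5.573 cmH2O.
Original PIP = 450/33.1 + 7.6×0.5667 + 8 = 25.902 cmH2O; new PIP = 25.902 + (5.573) = 31.475 cmH2O.

31.5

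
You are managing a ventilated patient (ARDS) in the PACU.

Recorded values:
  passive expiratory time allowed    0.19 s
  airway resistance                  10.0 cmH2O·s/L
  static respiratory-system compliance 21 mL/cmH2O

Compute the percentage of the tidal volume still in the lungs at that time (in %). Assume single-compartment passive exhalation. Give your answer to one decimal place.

40.5

τ = R × C = 10.0 × 21 mL/cmH2O = 10.0 × 0.021 L/cmH2O = 0.21 s.
Passive exhalation: V(t)/V₀ = e^(−t/τ) = e^(−0.19/0.21) = 0.4046.
Fraction remaining = 0.4046 → 40.46%.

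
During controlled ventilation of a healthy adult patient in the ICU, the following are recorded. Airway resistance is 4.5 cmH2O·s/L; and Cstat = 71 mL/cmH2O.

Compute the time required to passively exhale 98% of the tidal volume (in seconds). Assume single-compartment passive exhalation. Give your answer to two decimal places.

τ = R × C = 4.5 × 71 mL/cmH2O = 4.5 × 0.071 L/cmH2O = 0.3195 s.
Exhaled fraction f = 1 − e^(−t/τ) → t = −τ·ln(1 − f) = −0.3195·ln(0.02) = 1.25 s.

1.25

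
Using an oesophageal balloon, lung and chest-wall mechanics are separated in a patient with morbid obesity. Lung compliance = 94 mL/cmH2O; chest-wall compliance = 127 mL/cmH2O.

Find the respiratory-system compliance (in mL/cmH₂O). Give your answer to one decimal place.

54.0

Lung and chest wall are elastances in series: 1/Crs = 1/CL + 1/Ccw.
1/Crs = 1/94 + 1/127 = 0.01851.
Crs = 54.025 mL/cmH2O.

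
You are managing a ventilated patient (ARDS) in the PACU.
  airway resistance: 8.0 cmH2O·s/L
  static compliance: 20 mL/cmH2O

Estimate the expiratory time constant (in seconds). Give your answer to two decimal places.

τ = R × C = 8.0 × 20 mL/cmH2O = 8.0 × 0.020 L/cmH2O = 0.16 s.

0.16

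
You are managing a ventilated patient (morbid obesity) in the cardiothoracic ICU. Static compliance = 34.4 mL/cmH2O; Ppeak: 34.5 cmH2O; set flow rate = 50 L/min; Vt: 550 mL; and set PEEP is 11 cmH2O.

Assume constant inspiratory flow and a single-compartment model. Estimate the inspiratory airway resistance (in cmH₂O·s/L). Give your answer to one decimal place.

Flow: 50 L/min ÷ 60 = 0.8333 L/s.
Equation of motion (constant flow): PIP = Vt/C + R·V̇ + PEEP.
R·V̇ = PIP − Vt/C − PEEP = 34.5 − 550/34.4 − 11 = 34.5 − 15.988 − 11 = 7.512 cmH2O.
R = 7.512 / 0.8333 = 9.015 cmH2O·s/L.

9.0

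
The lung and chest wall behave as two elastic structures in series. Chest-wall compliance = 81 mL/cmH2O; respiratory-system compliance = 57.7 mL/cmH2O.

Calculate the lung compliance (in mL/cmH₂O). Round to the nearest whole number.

201

1/CL = 1/Crs − 1/Ccw.
1/CL = 1/57.7 − 1/81 = 0.004985.
CL = 200.6 mL/cmH2O.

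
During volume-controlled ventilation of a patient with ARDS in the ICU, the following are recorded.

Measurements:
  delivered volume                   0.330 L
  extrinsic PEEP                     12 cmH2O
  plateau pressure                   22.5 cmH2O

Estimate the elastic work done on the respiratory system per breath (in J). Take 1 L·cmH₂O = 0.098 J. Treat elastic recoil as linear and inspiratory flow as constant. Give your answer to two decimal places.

Elastic work ≈ ½ × (Pplat − PEEP) × Vt = 0.5 × (22.5 − 12) × 0.330 L = 0.5 × 10.5 × 0.330 = 1.733 L·cmH2O.
× 0.098 J/(L·cmH2O) → 0.1698 J.

0.17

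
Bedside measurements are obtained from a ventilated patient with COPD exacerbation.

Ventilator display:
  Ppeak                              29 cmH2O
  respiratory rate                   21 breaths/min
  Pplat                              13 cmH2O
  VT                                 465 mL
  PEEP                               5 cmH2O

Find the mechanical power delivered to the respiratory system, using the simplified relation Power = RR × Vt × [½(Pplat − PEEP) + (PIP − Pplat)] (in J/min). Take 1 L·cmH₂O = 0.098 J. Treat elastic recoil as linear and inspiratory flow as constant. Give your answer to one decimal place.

Per-breath work = Vt × [½(Pplat−PEEP) + (PIP−Pplat)] = 0.465 × [0.5×8.0 + 16.0] = 0.465 × 20.0 = 9.3 L·cmH2O.
Power = 21 × 9.3 = 195.3 L·cmH2O/min.
× 0.098 J/(L·cmH2O) → 19.139 J/min.

19.1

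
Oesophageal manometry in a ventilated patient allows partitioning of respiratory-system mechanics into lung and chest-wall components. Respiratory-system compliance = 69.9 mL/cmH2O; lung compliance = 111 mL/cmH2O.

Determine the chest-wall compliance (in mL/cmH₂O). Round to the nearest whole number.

189

1/Ccw = 1/Crs − 1/CL.
1/Ccw = 1/69.9 − 1/111 = 0.005297.
Ccw = 188.79 mL/cmH2O.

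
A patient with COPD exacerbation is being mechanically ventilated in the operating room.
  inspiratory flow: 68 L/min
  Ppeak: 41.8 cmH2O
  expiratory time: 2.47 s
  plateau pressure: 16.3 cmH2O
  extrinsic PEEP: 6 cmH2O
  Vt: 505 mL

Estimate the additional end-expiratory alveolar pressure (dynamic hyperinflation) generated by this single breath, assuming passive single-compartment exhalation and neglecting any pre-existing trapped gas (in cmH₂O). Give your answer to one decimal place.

1.1

Flow: 68 L/min ÷ 60 = 1.1333 L/s.
R = (PIP − Pplat)/V̇ = (41.8 − 16.3) / 1.1333 = 25.5/1.1333 = 22.501 cmH2O·s/L.
C = Vt/(Pplat − PEEP) = 505.0 / (16.3 − 6) = 505.0/10.3 = 49.029 mL/cmH2O.
τ = R × C = 22.501 × 0.04903 L/cmH2O = 1.103 s.
Fraction remaining = e^(−Te/τ) = e^(−2.47/1.103) = 0.1065; trapped volume = 505.0 × 0.1065 = 53.783 mL.
Additional alveolar pressure from trapping ≈ V_trapped / C = 53.783 / 49.029 = 1.097 cmH2O.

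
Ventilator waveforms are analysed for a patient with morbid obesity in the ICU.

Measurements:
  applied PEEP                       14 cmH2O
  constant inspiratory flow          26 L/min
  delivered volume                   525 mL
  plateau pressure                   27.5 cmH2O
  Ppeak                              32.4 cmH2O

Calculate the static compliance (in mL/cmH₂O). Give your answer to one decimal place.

Cstat = Vt / (Pplat − PEEP) = 525 / (27.5 − 14) = 525 / 13.5 = 38.889 mL/cmH2O.

38.9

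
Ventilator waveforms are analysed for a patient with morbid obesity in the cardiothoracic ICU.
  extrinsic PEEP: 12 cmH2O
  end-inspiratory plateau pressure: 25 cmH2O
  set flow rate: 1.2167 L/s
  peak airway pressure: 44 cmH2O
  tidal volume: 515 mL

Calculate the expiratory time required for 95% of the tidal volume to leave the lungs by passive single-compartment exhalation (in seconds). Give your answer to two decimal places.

R = (PIP − Pplat)/V̇ = (44 − 25) / 1.2167 = 19.0/1.2167 = 15.616 cmH2O·s/L.
C = Vt/(Pplat − PEEP) = 515.0 / (25 − 12) = 515.0/13.0 = 39.615 mL/cmH2O.
τ = R × C = 15.616 × 0.03962 L/cmH2O = 0.6187 s.
t = −τ·ln(1 − 0.95) = −0.6187·ln(0.05) = 1.853 s.

1.85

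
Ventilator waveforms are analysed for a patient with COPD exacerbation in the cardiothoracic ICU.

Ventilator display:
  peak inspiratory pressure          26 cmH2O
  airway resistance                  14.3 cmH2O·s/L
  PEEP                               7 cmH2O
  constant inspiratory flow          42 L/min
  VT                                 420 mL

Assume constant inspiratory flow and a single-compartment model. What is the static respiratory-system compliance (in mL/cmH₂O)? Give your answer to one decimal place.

46.7

Flow: 42 L/min ÷ 60 = 0.7 L/s.
Equation of motion (constant flow): PIP = Vt/C + R·V̇ + PEEP.
Vt/C = PIP − R·V̇ − PEEP = 26 − 14.3×0.7 − 7 = 26 − 10.01 − 7 = 8.99 cmH2O.
C = Vt / 8.99 = 420 / 8.99 = 46.719 mL/cmH2O.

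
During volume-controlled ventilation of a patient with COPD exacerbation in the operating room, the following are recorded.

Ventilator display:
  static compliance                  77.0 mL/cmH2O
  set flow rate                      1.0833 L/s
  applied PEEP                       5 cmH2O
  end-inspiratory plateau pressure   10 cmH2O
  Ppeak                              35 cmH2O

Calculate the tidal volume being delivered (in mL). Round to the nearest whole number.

Vt = Cstat × (Pplat − PEEP) = 77.0 × (10 − 5) = 77.0 × 5.0 = 385.0 mL.

385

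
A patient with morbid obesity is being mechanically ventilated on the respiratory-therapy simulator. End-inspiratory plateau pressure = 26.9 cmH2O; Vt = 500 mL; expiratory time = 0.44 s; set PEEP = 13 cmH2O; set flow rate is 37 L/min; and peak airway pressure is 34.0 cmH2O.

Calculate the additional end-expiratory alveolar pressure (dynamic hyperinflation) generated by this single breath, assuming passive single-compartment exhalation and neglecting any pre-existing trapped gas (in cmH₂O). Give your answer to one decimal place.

4.8

Flow: 37 L/min ÷ 60 = 0.6167 L/s.
R = (PIP − Pplat)/V̇ = (34.0 − 26.9) / 0.6167 = 7.1/0.6167 = 11.513 cmH2O·s/L.
C = Vt/(Pplat − PEEP) = 500.0 / (26.9 − 13) = 500.0/13.9 = 35.971 mL/cmH2O.
τ = R × C = 11.513 × 0.03597 L/cmH2O = 0.4141 s.
Fraction remaining = e^(−Te/τ) = e^(−0.44/0.4141) = 0.3456; trapped volume = 500.0 × 0.3456 = 172.8 mL.
Additional alveolar pressure from trapping ≈ V_trapped / C = 172.8 / 35.971 = 4.804 cmH2O.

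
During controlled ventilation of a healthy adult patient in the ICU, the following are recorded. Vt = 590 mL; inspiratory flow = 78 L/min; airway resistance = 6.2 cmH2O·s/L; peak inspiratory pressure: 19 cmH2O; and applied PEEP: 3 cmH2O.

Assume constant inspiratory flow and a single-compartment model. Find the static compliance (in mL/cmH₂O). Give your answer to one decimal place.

74.3

Flow: 78 L/min ÷ 60 = 1.3 L/s.
Equation of motion (constant flow): PIP = Vt/C + R·V̇ + PEEP.
Vt/C = PIP − R·V̇ − PEEP = 19 − 6.2×1.3 − 3 = 19 − 8.06 − 3 = 7.94 cmH2O.
C = Vt / 7.94 = 590 / 7.94 = 74.307 mL/cmH2O.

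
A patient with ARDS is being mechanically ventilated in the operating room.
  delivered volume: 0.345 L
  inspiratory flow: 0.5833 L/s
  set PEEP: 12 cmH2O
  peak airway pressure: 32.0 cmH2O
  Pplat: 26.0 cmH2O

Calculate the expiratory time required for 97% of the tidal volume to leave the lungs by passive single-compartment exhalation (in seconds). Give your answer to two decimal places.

R = (PIP − Pplat)/V̇ = (32.0 − 26.0) / 0.5833 = 6.0/0.5833 = 10.286 cmH2O·s/L.
C = Vt/(Pplat − PEEP) = 345.0 / (26.0 − 12) = 345.0/14.0 = 24.643 mL/cmH2O.
τ = R × C = 10.286 × 0.02464 L/cmH2O = 0.2534 s.
t = −τ·ln(1 − 0.97) = −0.2534·ln(0.03) = 0.8886 s.

0.89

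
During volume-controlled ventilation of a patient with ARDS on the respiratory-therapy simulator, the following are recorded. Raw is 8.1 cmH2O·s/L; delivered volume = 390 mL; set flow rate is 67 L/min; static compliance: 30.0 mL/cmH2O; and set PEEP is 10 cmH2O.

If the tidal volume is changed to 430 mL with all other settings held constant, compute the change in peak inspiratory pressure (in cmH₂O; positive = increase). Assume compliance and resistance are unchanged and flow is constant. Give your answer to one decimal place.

1.3

PIP = Vt/C + R·V̇ + PEEP (constant-flow equation of motion).
Only the elastic term changes: ΔPIP = ΔVt / C = (430 − 390) / 30.0 = 1.333 cmH2O.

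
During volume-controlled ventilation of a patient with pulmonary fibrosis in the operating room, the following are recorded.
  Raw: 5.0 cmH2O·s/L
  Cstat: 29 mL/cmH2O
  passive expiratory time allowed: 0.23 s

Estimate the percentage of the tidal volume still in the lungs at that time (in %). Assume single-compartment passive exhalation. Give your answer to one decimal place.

τ = R × C = 5.0 × 29 mL/cmH2O = 5.0 × 0.029 L/cmH2O = 0.145 s.
Passive exhalation: V(t)/V₀ = e^(−t/τ) = e^(−0.23/0.145) = 0.2047.
Fraction remaining = 0.2047 → 20.47%.

20.5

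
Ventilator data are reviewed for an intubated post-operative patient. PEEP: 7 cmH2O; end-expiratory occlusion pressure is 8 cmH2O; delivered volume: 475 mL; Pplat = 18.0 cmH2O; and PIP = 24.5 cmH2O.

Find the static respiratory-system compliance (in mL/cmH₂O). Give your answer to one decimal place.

47.5

End-expiratory occlusion gives total PEEP = 8 cmH2O (intrinsic PEEP = 8 − 7 = 1). Use total PEEP for the elastic gradient.
Cstat = Vt / (Pplat − PEEPtotal) = 475 / (18.0 − 8) = 475 / 10.0 = 47.5 mL/cmH2O.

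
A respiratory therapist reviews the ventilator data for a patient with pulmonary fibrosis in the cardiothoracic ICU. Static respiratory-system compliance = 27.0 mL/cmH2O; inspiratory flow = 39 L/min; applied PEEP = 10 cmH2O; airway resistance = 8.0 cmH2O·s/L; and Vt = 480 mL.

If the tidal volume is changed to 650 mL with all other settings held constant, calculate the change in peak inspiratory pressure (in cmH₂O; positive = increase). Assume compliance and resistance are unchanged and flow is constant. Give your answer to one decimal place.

PIP = Vt/C + R·V̇ + PEEP (constant-flow equation of motion).
Only the elastic term changes: ΔPIP = ΔVt / C = (650 − 480) / 27.0 = 6.296 cmH2O.

6.3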